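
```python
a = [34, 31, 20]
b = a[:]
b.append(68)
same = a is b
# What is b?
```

After line 1: a = [34, 31, 20]
After line 2 (b = a[:] is a shallow copy, new object): a = [34, 31, 20], b = [34, 31, 20]
After line 3 (append only mutates b): a = [34, 31, 20], b = [34, 31, 20, 68]
After line 4 (same = a is b; different objects -> False): same = False

[34, 31, 20, 68]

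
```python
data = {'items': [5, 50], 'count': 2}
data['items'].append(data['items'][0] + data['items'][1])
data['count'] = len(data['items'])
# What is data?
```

After line 1: data = {'items': [5, 50], 'count': 2}
After line 2 (append 5 + 50 = 55): data = {'items': [5, 50, 55], 'count': 2}
After line 3 (count = len(items) = 3): data = {'items': [5, 50, 55], 'count': 3}

{'items': [5, 50, 55], 'count': 3}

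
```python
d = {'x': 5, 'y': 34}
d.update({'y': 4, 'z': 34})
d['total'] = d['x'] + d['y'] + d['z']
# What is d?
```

After line 1: d = {'x': 5, 'y': 34}
After line 2 (y overwritten, z added): d = {'x': 5, 'y': 4, 'z': 34}
After line 3 (total = 5 + 4 + 34 = 43): d = {'x': 5, 'y': 4, 'z': 34, 'total': 43}

{'x': 5, 'y': 4, 'z': 34, 'total': 43}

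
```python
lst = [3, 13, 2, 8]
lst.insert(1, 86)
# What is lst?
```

[3, 86, 13, 2, 8]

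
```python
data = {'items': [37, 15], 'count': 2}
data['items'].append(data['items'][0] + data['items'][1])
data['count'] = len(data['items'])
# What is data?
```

After line 1: data = {'items': [37, 15], 'count': 2}
After line 2 (append 37 + 15 = 52): data = {'items': [37, 15, 52], 'count': 2}
After line 3 (count = len(items) = 3): data = {'items': [37, 15, 52], 'count': 3}

{'items': [37, 15, 52], 'count': 3}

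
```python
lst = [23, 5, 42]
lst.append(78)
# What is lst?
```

[23, 5, 42, 78]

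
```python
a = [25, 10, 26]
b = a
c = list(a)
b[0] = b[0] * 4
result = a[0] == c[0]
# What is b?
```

After line 1: a = [25, 10, 26]
After line 2 (b = a, alias): a = [25, 10, 26], b = [25, 10, 26]
After line 3 (c = list(a) is a copy, new object): c = [25, 10, 26]
After line 4 (b[0] = 25 * 4 = 100; mutates shared a/b): a = b = [100, 10, 26], c = [25, 10, 26]
After line 5 (a[0] = 100, c[0] = 25; result = False)

[100, 10, 26]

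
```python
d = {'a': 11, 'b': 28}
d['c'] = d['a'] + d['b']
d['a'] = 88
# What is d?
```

After line 1: d = {'a': 11, 'b': 28}
After line 2 (d['c'] = 11 + 28): d = {'a': 11, 'b': 28, 'c': 39}
After line 3: d = {'a': 88, 'b': 28, 'c': 39}

{'a': 88, 'b': 28, 'c': 39}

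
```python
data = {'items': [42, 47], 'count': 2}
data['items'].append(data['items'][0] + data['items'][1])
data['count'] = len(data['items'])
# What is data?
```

After line 1: data = {'items': [42, 47], 'count': 2}
After line 2 (append 42 + 47 = 89): data = {'items': [42, 47, 89], 'count': 2}
After line 3 (count = len(items) = 3): data = {'items': [42, 47, 89], 'count': 3}

{'items': [42, 47, 89], 'count': 3}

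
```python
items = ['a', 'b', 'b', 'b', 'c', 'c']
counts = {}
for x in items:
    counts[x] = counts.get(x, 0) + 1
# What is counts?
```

Initial: counts = {}, items = ['a', 'b', 'b', 'b', 'c', 'c']
See 'a': counts = {'a': 1}
See 'b': counts = {'a': 1, 'b': 1}
See 'b': counts = {'a': 1, 'b': 2}
See 'b': counts = {'a': 1, 'b': 3}
See 'c': counts = {'a': 1, 'b': 3, 'c': 1}
See 'c': counts = {'a': 1, 'b': 3, 'c': 2}

{'a': 1, 'b': 3, 'c': 2}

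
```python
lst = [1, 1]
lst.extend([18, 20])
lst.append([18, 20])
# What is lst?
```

After line 1: lst = [1, 1]
After line 2 (extend unpacks [18, 20]): lst = [1, 1, 18, 20]
After line 3 (append adds [18, 20] as single element): lst = [1, 1, 18, 20, [18, 20]]

[1, 1, 18, 20, [18, 20]]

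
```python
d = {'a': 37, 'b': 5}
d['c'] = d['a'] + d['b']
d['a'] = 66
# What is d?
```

After line 1: d = {'a': 37, 'b': 5}
After line 2 (d['c'] = 37 + 5): d = {'a': 37, 'b': 5, 'c': 42}
After line 3: d = {'a': 66, 'b': 5, 'c': 42}

{'a': 66, 'b': 5, 'c': 42}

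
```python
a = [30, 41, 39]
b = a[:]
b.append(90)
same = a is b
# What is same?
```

After line 1: a = [30, 41, 39]
After line 2 (b = a[:] is a shallow copy, new object): a = [30, 41, 39], b = [30, 41, 39]
After line 3 (append only mutates b): a = [30, 41, 39], b = [30, 41, 39, 90]
After line 4 (same = a is b; different objects -> False): same = False

False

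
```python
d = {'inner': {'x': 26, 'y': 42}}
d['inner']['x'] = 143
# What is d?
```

After line 1: d = {'inner': {'x': 26, 'y': 42}}
After line 2 (inner x overwritten): d = {'inner': {'x': 143, 'y': 42}}

{'inner': {'x': 143, 'y': 42}}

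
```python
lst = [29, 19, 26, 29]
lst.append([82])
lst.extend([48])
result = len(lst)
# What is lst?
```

After line 1: lst = [29, 19, 26, 29]
After line 2 (append adds [82] as single element): lst = [29, 19, 26, 29, [82]]
After line 3 (extend unpacks [48], adds 48): lst = [29, 19, 26, 29, [82], 48]
After line 4: result = len(lst) = 6

[29, 19, 26, 29, [82], 48]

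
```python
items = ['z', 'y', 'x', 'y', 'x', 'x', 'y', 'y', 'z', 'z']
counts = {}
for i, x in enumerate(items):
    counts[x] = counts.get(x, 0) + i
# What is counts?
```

Initial: counts = {}, items = ['z', 'y', 'x', 'y', 'x', 'x', 'y', 'y', 'z', 'z']
i=0, x='z': counts = {'z': 0}
i=1, x='y': counts = {'z': 0, 'y': 1}
i=2, x='x': counts = {'z': 0, 'y': 1, 'x': 2}
i=3, x='y': counts = {'z': 0, 'y': 4, 'x': 2}
i=4, x='x': counts = {'z': 0, 'y': 4, 'x': 6}
i=5, x='x': counts = {'z': 0, 'y': 4, 'x': 11}
i=6, x='y': counts = {'z': 0, 'y': 10, 'x': 11}
i=7, x='y': counts = {'z': 0, 'y': 17, 'x': 11}
i=8, x='z': counts = {'z': 8, 'y': 17, 'x': 11}
i=9, x='z': counts = {'z': 17, 'y': 17, 'x': 11}

{'z': 17, 'y': 17, 'x': 11}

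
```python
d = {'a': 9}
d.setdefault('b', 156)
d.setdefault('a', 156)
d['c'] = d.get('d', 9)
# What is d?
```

After line 1: d = {'a': 9}
After line 2 (setdefault adds 'b'=156): d = {'a': 9, 'b': 156}
After line 3 (setdefault 'a' no-op, already exists): d = {'a': 9, 'b': 156}
After line 4 (get('d', 9) returns default since 'd' not in d): d = {'a': 9, 'b': 156, 'c': 9}

{'a': 9, 'b': 156, 'c': 9}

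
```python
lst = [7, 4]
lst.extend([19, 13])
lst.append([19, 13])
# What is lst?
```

After line 1: lst = [7, 4]
After line 2 (extend unpacks [19, 13]): lst = [7, 4, 19, 13]
After line 3 (append adds [19, 13] as single element): lst = [7, 4, 19, 13, [19, 13]]

[7, 4, 19, 13, [19, 13]]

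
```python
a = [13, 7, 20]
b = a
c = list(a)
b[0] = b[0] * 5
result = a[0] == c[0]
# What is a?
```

After line 1: a = [13, 7, 20]
After line 2 (b = a, alias): a = [13, 7, 20], b = [13, 7, 20]
After line 3 (c = list(a) is a copy, new object): c = [13, 7, 20]
After line 4 (b[0] = 13 * 5 = 65; mutates shared a/b): a = b = [65, 7, 20], c = [13, 7, 20]
After line 5 (a[0] = 65, c[0] = 13; result = False)

[65, 7, 20]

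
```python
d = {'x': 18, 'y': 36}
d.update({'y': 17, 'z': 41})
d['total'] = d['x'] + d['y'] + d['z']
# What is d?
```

After line 1: d = {'x': 18, 'y': 36}
After line 2 (y overwritten, z added): d = {'x': 18, 'y': 17, 'z': 41}
After line 3 (total = 18 + 17 + 41 = 76): d = {'x': 18, 'y': 17, 'z': 41, 'total': 76}

{'x': 18, 'y': 17, 'z': 41, 'total': 76}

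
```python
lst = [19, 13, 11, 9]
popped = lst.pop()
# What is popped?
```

9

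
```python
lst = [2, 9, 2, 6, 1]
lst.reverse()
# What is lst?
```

[1, 6, 2, 9, 2]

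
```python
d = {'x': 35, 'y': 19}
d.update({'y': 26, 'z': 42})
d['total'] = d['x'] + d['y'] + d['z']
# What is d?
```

After line 1: d = {'x': 35, 'y': 19}
After line 2 (y overwritten, z added): d = {'x': 35, 'y': 26, 'z': 42}
After line 3 (total = 35 + 26 + 42 = 103): d = {'x': 35, 'y': 26, 'z': 42, 'total': 103}

{'x': 35, 'y': 26, 'z': 42, 'total': 103}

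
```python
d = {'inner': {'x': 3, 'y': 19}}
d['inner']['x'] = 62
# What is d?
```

After line 1: d = {'inner': {'x': 3, 'y': 19}}
After line 2 (inner x overwritten): d = {'inner': {'x': 62, 'y': 19}}

{'inner': {'x': 62, 'y': 19}}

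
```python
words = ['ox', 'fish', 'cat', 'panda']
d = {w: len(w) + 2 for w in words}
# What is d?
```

{'ox': 4, 'fish': 6, 'cat': 5, 'panda': 7}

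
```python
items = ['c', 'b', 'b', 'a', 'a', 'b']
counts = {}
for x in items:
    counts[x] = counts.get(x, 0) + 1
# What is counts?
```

Initial: counts = {}, items = ['c', 'b', 'b', 'a', 'a', 'b']
See 'c': counts = {'c': 1}
See 'b': counts = {'c': 1, 'b': 1}
See 'b': counts = {'c': 1, 'b': 2}
See 'a': counts = {'c': 1, 'b': 2, 'a': 1}
See 'a': counts = {'c': 1, 'b': 2, 'a': 2}
See 'b': counts = {'c': 1, 'b': 3, 'a': 2}

{'c': 1, 'b': 3, 'a': 2}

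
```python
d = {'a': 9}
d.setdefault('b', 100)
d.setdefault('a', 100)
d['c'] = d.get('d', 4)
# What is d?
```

After line 1: d = {'a': 9}
After line 2 (setdefault adds 'b'=100): d = {'a': 9, 'b': 100}
After line 3 (setdefault 'a' no-op, already exists): d = {'a': 9, 'b': 100}
After line 4 (get('d', 4) returns default since 'd' not in d): d = {'a': 9, 'b': 100, 'c': 4}

{'a': 9, 'b': 100, 'c': 4}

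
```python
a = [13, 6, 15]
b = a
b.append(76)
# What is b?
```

After line 1: a = [13, 6, 15]
After line 2 (b = a is an alias, same object): a = [13, 6, 15], b = [13, 6, 15]
After line 3 (b.append mutates the shared list): a = [13, 6, 15, 76], b = [13, 6, 15, 76]

[13, 6, 15, 76]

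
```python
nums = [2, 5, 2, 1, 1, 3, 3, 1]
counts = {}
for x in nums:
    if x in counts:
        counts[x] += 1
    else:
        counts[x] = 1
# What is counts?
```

Initial: counts = {}, nums = [2, 5, 2, 1, 1, 3, 3, 1]
See 2: counts = {2: 1}
See 5: counts = {2: 1, 5: 1}
See 2: counts = {2: 2, 5: 1}
See 1: counts = {2: 2, 5: 1, 1: 1}
See 1: counts = {2: 2, 5: 1, 1: 2}
See 3: counts = {2: 2, 5: 1, 1: 2, 3: 1}
See 3: counts = {2: 2, 5: 1, 1: 2, 3: 2}
See 1: counts = {2: 2, 5: 1, 1: 3, 3: 2}

{2: 2, 5: 1, 1: 3, 3: 2}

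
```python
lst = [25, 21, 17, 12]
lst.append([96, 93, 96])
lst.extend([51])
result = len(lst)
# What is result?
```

After line 1: lst = [25, 21, 17, 12]
After line 2 (append adds [96, 93, 96] as single element): lst = [25, 21, 17, 12, [96, 93, 96]]
After line 3 (extend unpacks [51], adds 51): lst = [25, 21, 17, 12, [96, 93, 96], 51]
After line 4: result = len(lst) = 6

6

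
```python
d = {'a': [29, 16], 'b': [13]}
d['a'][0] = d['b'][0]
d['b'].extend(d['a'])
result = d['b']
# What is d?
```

After line 1: d = {'a': [29, 16], 'b': [13]}
After line 2 (a[0] = b[0] = 13): d = {'a': [13, 16], 'b': [13]}
After line 3 (b.extend(a) appends [13, 16]): d = {'a': [13, 16], 'b': [13, 13, 16]}
After line 4: result = d['b'] = [13, 13, 16]

{'a': [13, 16], 'b': [13, 13, 16]}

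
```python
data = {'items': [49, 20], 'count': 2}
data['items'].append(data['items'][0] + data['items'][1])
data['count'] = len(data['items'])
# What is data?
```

After line 1: data = {'items': [49, 20], 'count': 2}
After line 2 (append 49 + 20 = 69): data = {'items': [49, 20, 69], 'count': 2}
After line 3 (count = len(items) = 3): data = {'items': [49, 20, 69], 'count': 3}

{'items': [49, 20, 69], 'count': 3}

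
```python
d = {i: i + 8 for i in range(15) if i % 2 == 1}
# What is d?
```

{1: 9, 3: 11, 5: 13, 7: 15, 9: 17, 11: 19, 13: 21}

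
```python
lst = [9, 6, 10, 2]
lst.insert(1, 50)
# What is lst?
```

[9, 50, 6, 10, 2]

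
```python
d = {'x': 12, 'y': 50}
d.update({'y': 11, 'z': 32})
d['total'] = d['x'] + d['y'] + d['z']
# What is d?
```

After line 1: d = {'x': 12, 'y': 50}
After line 2 (y overwritten, z added): d = {'x': 12, 'y': 11, 'z': 32}
After line 3 (total = 12 + 11 + 32 = 55): d = {'x': 12, 'y': 11, 'z': 32, 'total': 55}

{'x': 12, 'y': 11, 'z': 32, 'total': 55}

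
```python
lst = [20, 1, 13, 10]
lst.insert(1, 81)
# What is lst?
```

[20, 81, 1, 13, 10]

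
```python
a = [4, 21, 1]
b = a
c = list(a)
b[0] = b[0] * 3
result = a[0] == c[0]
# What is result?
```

After line 1: a = [4, 21, 1]
After line 2 (b = a, alias): a = [4, 21, 1], b = [4, 21, 1]
After line 3 (c = list(a) is a copy, new object): c = [4, 21, 1]
After line 4 (b[0] = 4 * 3 = 12; mutates shared a/b): a = b = [12, 21, 1], c = [4, 21, 1]
After line 5 (a[0] = 12, c[0] = 4; result = False)

False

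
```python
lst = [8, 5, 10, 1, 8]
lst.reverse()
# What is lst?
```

[8, 1, 10, 5, 8]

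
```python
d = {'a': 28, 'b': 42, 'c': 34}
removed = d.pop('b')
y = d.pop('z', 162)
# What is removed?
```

After line 1: d = {'a': 28, 'b': 42, 'c': 34}
After line 2 (pop 'b' returns 42): d = {'a': 28, 'c': 34}, removed = 42
After line 3 (pop 'z' missing, returns default 162): d = {'a': 28, 'c': 34}, y = 162

42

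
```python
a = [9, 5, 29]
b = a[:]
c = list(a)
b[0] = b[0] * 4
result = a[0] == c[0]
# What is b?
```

After line 1: a = [9, 5, 29]
After line 2 (b = a[:], copy): a = [9, 5, 29], b = [9, 5, 29]
After line 3 (c = list(a) is a copy, new object): c = [9, 5, 29]
After line 4 (b[0] = 9 * 4 = 36; only b mutates (copy)): a = [9, 5, 29], b = [36, 5, 29], c = [9, 5, 29]
After line 5 (a[0] = 9, c[0] = 9; result = True)

[36, 5, 29]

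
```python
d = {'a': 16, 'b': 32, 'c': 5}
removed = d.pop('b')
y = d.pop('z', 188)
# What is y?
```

After line 1: d = {'a': 16, 'b': 32, 'c': 5}
After line 2 (pop 'b' returns 32): d = {'a': 16, 'c': 5}, removed = 32
After line 3 (pop 'z' missing, returns default 188): d = {'a': 16, 'c': 5}, y = 188

188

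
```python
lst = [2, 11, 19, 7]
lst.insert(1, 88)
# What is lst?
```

[2, 88, 11, 19, 7]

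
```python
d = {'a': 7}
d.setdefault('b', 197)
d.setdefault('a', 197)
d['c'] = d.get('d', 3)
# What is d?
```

After line 1: d = {'a': 7}
After line 2 (setdefault adds 'b'=197): d = {'a': 7, 'b': 197}
After line 3 (setdefault 'a' no-op, already exists): d = {'a': 7, 'b': 197}
After line 4 (get('d', 3) returns default since 'd' not in d): d = {'a': 7, 'b': 197, 'c': 3}

{'a': 7, 'b': 197, 'c': 3}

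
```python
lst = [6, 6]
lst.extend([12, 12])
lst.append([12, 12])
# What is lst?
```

After line 1: lst = [6, 6]
After line 2 (extend unpacks [12, 12]): lst = [6, 6, 12, 12]
After line 3 (append adds [12, 12] as single element): lst = [6, 6, 12, 12, [12, 12]]

[6, 6, 12, 12, [12, 12]]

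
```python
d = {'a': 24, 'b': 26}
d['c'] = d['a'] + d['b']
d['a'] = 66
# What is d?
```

After line 1: d = {'a': 24, 'b': 26}
After line 2 (d['c'] = 24 + 26): d = {'a': 24, 'b': 26, 'c': 50}
After line 3: d = {'a': 66, 'b': 26, 'c': 50}

{'a': 66, 'b': 26, 'c': 50}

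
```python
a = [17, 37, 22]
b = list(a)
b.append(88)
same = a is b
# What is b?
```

After line 1: a = [17, 37, 22]
After line 2 (b = list(a) is a shallow copy, new object): a = [17, 37, 22], b = [17, 37, 22]
After line 3 (append only mutates b): a = [17, 37, 22], b = [17, 37, 22, 88]
After line 4 (same = a is b; different objects -> False): same = False

[17, 37, 22, 88]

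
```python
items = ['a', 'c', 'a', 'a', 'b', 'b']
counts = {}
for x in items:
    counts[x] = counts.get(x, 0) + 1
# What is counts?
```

Initial: counts = {}, items = ['a', 'c', 'a', 'a', 'b', 'b']
See 'a': counts = {'a': 1}
See 'c': counts = {'a': 1, 'c': 1}
See 'a': counts = {'a': 2, 'c': 1}
See 'a': counts = {'a': 3, 'c': 1}
See 'b': counts = {'a': 3, 'c': 1, 'b': 1}
See 'b': counts = {'a': 3, 'c': 1, 'b': 2}

{'a': 3, 'c': 1, 'b': 2}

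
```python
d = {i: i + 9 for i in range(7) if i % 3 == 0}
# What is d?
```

{0: 9, 3: 12, 6: 15}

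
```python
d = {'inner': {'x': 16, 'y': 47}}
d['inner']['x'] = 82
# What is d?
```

After line 1: d = {'inner': {'x': 16, 'y': 47}}
After line 2 (inner x overwritten): d = {'inner': {'x': 82, 'y': 47}}

{'inner': {'x': 82, 'y': 47}}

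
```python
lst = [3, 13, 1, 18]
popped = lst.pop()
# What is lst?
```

[3, 13, 1]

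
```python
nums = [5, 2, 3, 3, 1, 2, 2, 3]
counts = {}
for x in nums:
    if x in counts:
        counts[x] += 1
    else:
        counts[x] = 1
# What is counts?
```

Initial: counts = {}, nums = [5, 2, 3, 3, 1, 2, 2, 3]
See 5: counts = {5: 1}
See 2: counts = {5: 1, 2: 1}
See 3: counts = {5: 1, 2: 1, 3: 1}
See 3: counts = {5: 1, 2: 1, 3: 2}
See 1: counts = {5: 1, 2: 1, 3: 2, 1: 1}
See 2: counts = {5: 1, 2: 2, 3: 2, 1: 1}
See 2: counts = {5: 1, 2: 3, 3: 2, 1: 1}
See 3: counts = {5: 1, 2: 3, 3: 3, 1: 1}

{5: 1, 2: 3, 3: 3, 1: 1}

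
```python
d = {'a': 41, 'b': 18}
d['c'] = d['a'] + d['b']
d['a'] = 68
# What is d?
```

After line 1: d = {'a': 41, 'b': 18}
After line 2 (d['c'] = 41 + 18): d = {'a': 41, 'b': 18, 'c': 59}
After line 3: d = {'a': 68, 'b': 18, 'c': 59}

{'a': 68, 'b': 18, 'c': 59}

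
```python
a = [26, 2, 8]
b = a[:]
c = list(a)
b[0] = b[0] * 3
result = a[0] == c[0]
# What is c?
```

After line 1: a = [26, 2, 8]
After line 2 (b = a[:], copy): a = [26, 2, 8], b = [26, 2, 8]
After line 3 (c = list(a) is a copy, new object): c = [26, 2, 8]
After line 4 (b[0] = 26 * 3 = 78; only b mutates (copy)): a = [26, 2, 8], b = [78, 2, 8], c = [26, 2, 8]
After line 5 (a[0] = 26, c[0] = 26; result = True)

[26, 2, 8]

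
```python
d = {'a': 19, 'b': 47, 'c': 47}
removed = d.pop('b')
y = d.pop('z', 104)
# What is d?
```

After line 1: d = {'a': 19, 'b': 47, 'c': 47}
After line 2 (pop 'b' returns 47): d = {'a': 19, 'c': 47}, removed = 47
After line 3 (pop 'z' missing, returns default 104): d = {'a': 19, 'c': 47}, y = 104

{'a': 19, 'c': 47}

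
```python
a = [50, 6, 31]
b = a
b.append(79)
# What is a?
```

After line 1: a = [50, 6, 31]
After line 2 (b = a is an alias, same object): a = [50, 6, 31], b = [50, 6, 31]
After line 3 (b.append mutates the shared list): a = [50, 6, 31, 79], b = [50, 6, 31, 79]

[50, 6, 31, 79]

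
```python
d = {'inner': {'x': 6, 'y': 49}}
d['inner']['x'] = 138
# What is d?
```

After line 1: d = {'inner': {'x': 6, 'y': 49}}
After line 2 (inner x overwritten): d = {'inner': {'x': 138, 'y': 49}}

{'inner': {'x': 138, 'y': 49}}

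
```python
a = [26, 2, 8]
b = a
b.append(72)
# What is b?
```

After line 1: a = [26, 2, 8]
After line 2 (b = a is an alias, same object): a = [26, 2, 8], b = [26, 2, 8]
After line 3 (b.append mutates the shared list): a = [26, 2, 8, 72], b = [26, 2, 8, 72]

[26, 2, 8, 72]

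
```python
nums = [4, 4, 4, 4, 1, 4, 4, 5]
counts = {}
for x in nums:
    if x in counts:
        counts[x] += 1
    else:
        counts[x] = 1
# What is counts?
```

Initial: counts = {}, nums = [4, 4, 4, 4, 1, 4, 4, 5]
See 4: counts = {4: 1}
See 4: counts = {4: 2}
See 4: counts = {4: 3}
See 4: counts = {4: 4}
See 1: counts = {4: 4, 1: 1}
See 4: counts = {4: 5, 1: 1}
See 4: counts = {4: 6, 1: 1}
See 5: counts = {4: 6, 1: 1, 5: 1}

{4: 6, 1: 1, 5: 1}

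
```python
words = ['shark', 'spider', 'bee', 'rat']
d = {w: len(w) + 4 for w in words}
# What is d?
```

{'shark': 9, 'spider': 10, 'bee': 7, 'rat': 7}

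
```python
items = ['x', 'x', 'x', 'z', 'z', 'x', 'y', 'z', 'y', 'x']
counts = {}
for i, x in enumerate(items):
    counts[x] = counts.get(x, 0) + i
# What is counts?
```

Initial: counts = {}, items = ['x', 'x', 'x', 'z', 'z', 'x', 'y', 'z', 'y', 'x']
i=0, x='x': counts = {'x': 0}
i=1, x='x': counts = {'x': 1}
i=2, x='x': counts = {'x': 3}
i=3, x='z': counts = {'x': 3, 'z': 3}
i=4, x='z': counts = {'x': 3, 'z': 7}
i=5, x='x': counts = {'x': 8, 'z': 7}
i=6, x='y': counts = {'x': 8, 'z': 7, 'y': 6}
i=7, x='z': counts = {'x': 8, 'z': 14, 'y': 6}
i=8, x='y': counts = {'x': 8, 'z': 14, 'y': 14}
i=9, x='x': counts = {'x': 17, 'z': 14, 'y': 14}

{'x': 17, 'z': 14, 'y': 14}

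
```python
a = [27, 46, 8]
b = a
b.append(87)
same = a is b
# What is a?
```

After line 1: a = [27, 46, 8]
After line 2 (b = a is an alias, same object): a = [27, 46, 8], b = [27, 46, 8]
After line 3 (b.append mutates the shared list): a = [27, 46, 8, 87], b = [27, 46, 8, 87]
After line 4 (same = a is b; same object -> True): same = True

[27, 46, 8, 87]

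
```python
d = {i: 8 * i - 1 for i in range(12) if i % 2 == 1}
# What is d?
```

{1: 7, 3: 23, 5: 39, 7: 55, 9: 71, 11: 87}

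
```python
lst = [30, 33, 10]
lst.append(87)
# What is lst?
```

[30, 33, 10, 87]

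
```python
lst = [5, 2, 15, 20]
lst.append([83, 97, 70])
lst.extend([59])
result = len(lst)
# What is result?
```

After line 1: lst = [5, 2, 15, 20]
After line 2 (append adds [83, 97, 70] as single element): lst = [5, 2, 15, 20, [83, 97, 70]]
After line 3 (extend unpacks [59], adds 59): lst = [5, 2, 15, 20, [83, 97, 70], 59]
After line 4: result = len(lst) = 6

6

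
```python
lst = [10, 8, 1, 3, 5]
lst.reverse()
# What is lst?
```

[5, 3, 1, 8, 10]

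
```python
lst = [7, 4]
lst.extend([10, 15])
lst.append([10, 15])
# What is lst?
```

After line 1: lst = [7, 4]
After line 2 (extend unpacks [10, 15]): lst = [7, 4, 10, 15]
After line 3 (append adds [10, 15] as single element): lst = [7, 4, 10, 15, [10, 15]]

[7, 4, 10, 15, [10, 15]]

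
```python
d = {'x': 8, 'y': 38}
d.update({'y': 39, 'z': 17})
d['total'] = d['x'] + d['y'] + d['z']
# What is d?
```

After line 1: d = {'x': 8, 'y': 38}
After line 2 (y overwritten, z added): d = {'x': 8, 'y': 39, 'z': 17}
After line 3 (total = 8 + 39 + 17 = 64): d = {'x': 8, 'y': 39, 'z': 17, 'total': 64}

{'x': 8, 'y': 39, 'z': 17, 'total': 64}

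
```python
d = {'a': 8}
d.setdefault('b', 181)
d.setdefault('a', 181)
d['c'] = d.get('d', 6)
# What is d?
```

After line 1: d = {'a': 8}
After line 2 (setdefault adds 'b'=181): d = {'a': 8, 'b': 181}
After line 3 (setdefault 'a' no-op, already exists): d = {'a': 8, 'b': 181}
After line 4 (get('d', 6) returns default since 'd' not in d): d = {'a': 8, 'b': 181, 'c': 6}

{'a': 8, 'b': 181, 'c': 6}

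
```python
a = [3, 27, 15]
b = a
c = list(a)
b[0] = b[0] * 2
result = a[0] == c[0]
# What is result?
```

After line 1: a = [3, 27, 15]
After line 2 (b = a, alias): a = [3, 27, 15], b = [3, 27, 15]
After line 3 (c = list(a) is a copy, new object): c = [3, 27, 15]
After line 4 (b[0] = 3 * 2 = 6; mutates shared a/b): a = b = [6, 27, 15], c = [3, 27, 15]
After line 5 (a[0] = 6, c[0] = 3; result = False)

False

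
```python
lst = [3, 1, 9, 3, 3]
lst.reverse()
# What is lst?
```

[3, 3, 9, 1, 3]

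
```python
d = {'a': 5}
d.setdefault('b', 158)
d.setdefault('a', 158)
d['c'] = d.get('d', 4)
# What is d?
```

After line 1: d = {'a': 5}
After line 2 (setdefault adds 'b'=158): d = {'a': 5, 'b': 158}
After line 3 (setdefault 'a' no-op, already exists): d = {'a': 5, 'b': 158}
After line 4 (get('d', 4) returns default since 'd' not in d): d = {'a': 5, 'b': 158, 'c': 4}

{'a': 5, 'b': 158, 'c': 4}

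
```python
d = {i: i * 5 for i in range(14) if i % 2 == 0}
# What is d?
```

{0: 0, 2: 10, 4: 20, 6: 30, 8: 40, 10: 50, 12: 60}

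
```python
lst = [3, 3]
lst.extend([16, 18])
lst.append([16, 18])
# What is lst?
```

After line 1: lst = [3, 3]
After line 2 (extend unpacks [16, 18]): lst = [3, 3, 16, 18]
After line 3 (append adds [16, 18] as single element): lst = [3, 3, 16, 18, [16, 18]]

[3, 3, 16, 18, [16, 18]]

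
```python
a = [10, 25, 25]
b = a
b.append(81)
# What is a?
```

After line 1: a = [10, 25, 25]
After line 2 (b = a is an alias, same object): a = [10, 25, 25], b = [10, 25, 25]
After line 3 (b.append mutates the shared list): a = [10, 25, 25, 81], b = [10, 25, 25, 81]

[10, 25, 25, 81]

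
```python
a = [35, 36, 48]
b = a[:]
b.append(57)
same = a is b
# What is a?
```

After line 1: a = [35, 36, 48]
After line 2 (b = a[:] is a shallow copy, new object): a = [35, 36, 48], b = [35, 36, 48]
After line 3 (append only mutates b): a = [35, 36, 48], b = [35, 36, 48, 57]
After line 4 (same = a is b; different objects -> False): same = False

[35, 36, 48]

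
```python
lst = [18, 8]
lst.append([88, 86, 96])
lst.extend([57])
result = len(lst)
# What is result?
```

After line 1: lst = [18, 8]
After line 2 (append adds [88, 86, 96] as single element): lst = [18, 8, [88, 86, 96]]
After line 3 (extend unpacks [57], adds 57): lst = [18, 8, [88, 86, 96], 57]
After line 4: result = len(lst) = 4

4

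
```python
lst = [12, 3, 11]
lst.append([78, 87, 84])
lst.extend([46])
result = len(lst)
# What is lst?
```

After line 1: lst = [12, 3, 11]
After line 2 (append adds [78, 87, 84] as single element): lst = [12, 3, 11, [78, 87, 84]]
After line 3 (extend unpacks [46], adds 46): lst = [12, 3, 11, [78, 87, 84], 46]
After line 4: result = len(lst) = 5

[12, 3, 11, [78, 87, 84], 46]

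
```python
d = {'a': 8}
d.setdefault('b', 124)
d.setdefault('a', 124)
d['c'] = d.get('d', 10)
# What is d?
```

After line 1: d = {'a': 8}
After line 2 (setdefault adds 'b'=124): d = {'a': 8, 'b': 124}
After line 3 (setdefault 'a' no-op, already exists): d = {'a': 8, 'b': 124}
After line 4 (get('d', 10) returns default since 'd' not in d): d = {'a': 8, 'b': 124, 'c': 10}

{'a': 8, 'b': 124, 'c': 10}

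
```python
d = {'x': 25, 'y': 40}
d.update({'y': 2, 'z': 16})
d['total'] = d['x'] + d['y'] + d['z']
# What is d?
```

After line 1: d = {'x': 25, 'y': 40}
After line 2 (y overwritten, z added): d = {'x': 25, 'y': 2, 'z': 16}
After line 3 (total = 25 + 2 + 16 = 43): d = {'x': 25, 'y': 2, 'z': 16, 'total': 43}

{'x': 25, 'y': 2, 'z': 16, 'total': 43}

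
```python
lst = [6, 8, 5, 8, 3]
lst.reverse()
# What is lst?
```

[3, 8, 5, 8, 6]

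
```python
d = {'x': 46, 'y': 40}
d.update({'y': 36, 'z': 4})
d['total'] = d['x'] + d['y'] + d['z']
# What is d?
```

After line 1: d = {'x': 46, 'y': 40}
After line 2 (y overwritten, z added): d = {'x': 46, 'y': 36, 'z': 4}
After line 3 (total = 46 + 36 + 4 = 86): d = {'x': 46, 'y': 36, 'z': 4, 'total': 86}

{'x': 46, 'y': 36, 'z': 4, 'total': 86}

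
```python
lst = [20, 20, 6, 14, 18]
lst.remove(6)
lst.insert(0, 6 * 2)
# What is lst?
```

After line 1: lst = [20, 20, 6, 14, 18]
After line 2 (remove first 6): lst = [20, 20, 14, 18]
After line 3 (insert 12 at index 0): lst = [12, 20, 20, 14, 18]

[12, 20, 20, 14, 18]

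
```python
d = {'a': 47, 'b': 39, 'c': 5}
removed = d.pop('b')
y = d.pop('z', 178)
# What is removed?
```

After line 1: d = {'a': 47, 'b': 39, 'c': 5}
After line 2 (pop 'b' returns 39): d = {'a': 47, 'c': 5}, removed = 39
After line 3 (pop 'z' missing, returns default 178): d = {'a': 47, 'c': 5}, y = 178

39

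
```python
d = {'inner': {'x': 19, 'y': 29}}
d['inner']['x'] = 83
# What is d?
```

After line 1: d = {'inner': {'x': 19, 'y': 29}}
After line 2 (inner x overwritten): d = {'inner': {'x': 83, 'y': 29}}

{'inner': {'x': 83, 'y': 29}}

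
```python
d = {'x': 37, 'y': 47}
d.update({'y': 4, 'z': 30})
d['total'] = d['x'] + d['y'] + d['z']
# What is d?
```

After line 1: d = {'x': 37, 'y': 47}
After line 2 (y overwritten, z added): d = {'x': 37, 'y': 4, 'z': 30}
After line 3 (total = 37 + 4 + 30 = 71): d = {'x': 37, 'y': 4, 'z': 30, 'total': 71}

{'x': 37, 'y': 4, 'z': 30, 'total': 71}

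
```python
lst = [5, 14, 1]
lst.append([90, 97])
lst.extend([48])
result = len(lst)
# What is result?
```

After line 1: lst = [5, 14, 1]
After line 2 (append adds [90, 97] as single element): lst = [5, 14, 1, [90, 97]]
After line 3 (extend unpacks [48], adds 48): lst = [5, 14, 1, [90, 97], 48]
After line 4: result = len(lst) = 5

5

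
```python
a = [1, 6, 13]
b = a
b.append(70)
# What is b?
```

After line 1: a = [1, 6, 13]
After line 2 (b = a is an alias, same object): a = [1, 6, 13], b = [1, 6, 13]
After line 3 (b.append mutates the shared list): a = [1, 6, 13, 70], b = [1, 6, 13, 70]

[1, 6, 13, 70]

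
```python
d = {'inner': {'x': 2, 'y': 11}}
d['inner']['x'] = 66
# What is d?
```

After line 1: d = {'inner': {'x': 2, 'y': 11}}
After line 2 (inner x overwritten): d = {'inner': {'x': 66, 'y': 11}}

{'inner': {'x': 66, 'y': 11}}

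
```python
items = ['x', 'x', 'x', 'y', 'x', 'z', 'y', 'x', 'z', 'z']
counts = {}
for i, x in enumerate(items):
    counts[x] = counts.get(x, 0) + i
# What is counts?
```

Initial: counts = {}, items = ['x', 'x', 'x', 'y', 'x', 'z', 'y', 'x', 'z', 'z']
i=0, x='x': counts = {'x': 0}
i=1, x='x': counts = {'x': 1}
i=2, x='x': counts = {'x': 3}
i=3, x='y': counts = {'x': 3, 'y': 3}
i=4, x='x': counts = {'x': 7, 'y': 3}
i=5, x='z': counts = {'x': 7, 'y': 3, 'z': 5}
i=6, x='y': counts = {'x': 7, 'y': 9, 'z': 5}
i=7, x='x': counts = {'x': 14, 'y': 9, 'z': 5}
i=8, x='z': counts = {'x': 14, 'y': 9, 'z': 13}
i=9, x='z': counts = {'x': 14, 'y': 9, 'z': 22}

{'x': 14, 'y': 9, 'z': 22}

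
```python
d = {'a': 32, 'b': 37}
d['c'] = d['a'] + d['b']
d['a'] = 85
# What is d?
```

After line 1: d = {'a': 32, 'b': 37}
After line 2 (d['c'] = 32 + 37): d = {'a': 32, 'b': 37, 'c': 69}
After line 3: d = {'a': 85, 'b': 37, 'c': 69}

{'a': 85, 'b': 37, 'c': 69}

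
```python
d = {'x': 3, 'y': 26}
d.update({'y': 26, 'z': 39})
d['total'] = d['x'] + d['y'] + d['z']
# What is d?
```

After line 1: d = {'x': 3, 'y': 26}
After line 2 (y overwritten, z added): d = {'x': 3, 'y': 26, 'z': 39}
After line 3 (total = 3 + 26 + 39 = 68): d = {'x': 3, 'y': 26, 'z': 39, 'total': 68}

{'x': 3, 'y': 26, 'z': 39, 'total': 68}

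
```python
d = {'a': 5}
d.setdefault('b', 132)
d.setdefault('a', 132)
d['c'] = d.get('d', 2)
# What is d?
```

After line 1: d = {'a': 5}
After line 2 (setdefault adds 'b'=132): d = {'a': 5, 'b': 132}
After line 3 (setdefault 'a' no-op, already exists): d = {'a': 5, 'b': 132}
After line 4 (get('d', 2) returns default since 'd' not in d): d = {'a': 5, 'b': 132, 'c': 2}

{'a': 5, 'b': 132, 'c': 2}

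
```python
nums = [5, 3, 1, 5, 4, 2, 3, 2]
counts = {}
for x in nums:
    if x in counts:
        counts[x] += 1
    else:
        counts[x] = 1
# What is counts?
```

Initial: counts = {}, nums = [5, 3, 1, 5, 4, 2, 3, 2]
See 5: counts = {5: 1}
See 3: counts = {5: 1, 3: 1}
See 1: counts = {5: 1, 3: 1, 1: 1}
See 5: counts = {5: 2, 3: 1, 1: 1}
See 4: counts = {5: 2, 3: 1, 1: 1, 4: 1}
See 2: counts = {5: 2, 3: 1, 1: 1, 4: 1, 2: 1}
See 3: counts = {5: 2, 3: 2, 1: 1, 4: 1, 2: 1}
See 2: counts = {5: 2, 3: 2, 1: 1, 4: 1, 2: 2}

{5: 2, 3: 2, 1: 1, 4: 1, 2: 2}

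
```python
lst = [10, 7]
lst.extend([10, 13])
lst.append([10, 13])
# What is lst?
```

After line 1: lst = [10, 7]
After line 2 (extend unpacks [10, 13]): lst = [10, 7, 10, 13]
After line 3 (append adds [10, 13] as single element): lst = [10, 7, 10, 13, [10, 13]]

[10, 7, 10, 13, [10, 13]]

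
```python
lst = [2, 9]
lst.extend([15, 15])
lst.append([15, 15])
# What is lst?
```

After line 1: lst = [2, 9]
After line 2 (extend unpacks [15, 15]): lst = [2, 9, 15, 15]
After line 3 (append adds [15, 15] as single element): lst = [2, 9, 15, 15, [15, 15]]

[2, 9, 15, 15, [15, 15]]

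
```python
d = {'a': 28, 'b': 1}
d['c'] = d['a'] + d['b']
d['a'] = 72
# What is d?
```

After line 1: d = {'a': 28, 'b': 1}
After line 2 (d['c'] = 28 + 1): d = {'a': 28, 'b': 1, 'c': 29}
After line 3: d = {'a': 72, 'b': 1, 'c': 29}

{'a': 72, 'b': 1, 'c': 29}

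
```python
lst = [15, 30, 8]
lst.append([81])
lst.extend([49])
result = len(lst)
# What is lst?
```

After line 1: lst = [15, 30, 8]
After line 2 (append adds [81] as single element): lst = [15, 30, 8, [81]]
After line 3 (extend unpacks [49], adds 49): lst = [15, 30, 8, [81], 49]
After line 4: result = len(lst) = 5

[15, 30, 8, [81], 49]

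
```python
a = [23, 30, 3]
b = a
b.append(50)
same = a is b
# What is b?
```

After line 1: a = [23, 30, 3]
After line 2 (b = a is an alias, same object): a = [23, 30, 3], b = [23, 30, 3]
After line 3 (b.append mutates the shared list): a = [23, 30, 3, 50], b = [23, 30, 3, 50]
After line 4 (same = a is b; same object -> True): same = True

[23, 30, 3, 50]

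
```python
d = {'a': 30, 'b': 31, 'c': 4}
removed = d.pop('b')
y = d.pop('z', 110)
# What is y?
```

After line 1: d = {'a': 30, 'b': 31, 'c': 4}
After line 2 (pop 'b' returns 31): d = {'a': 30, 'c': 4}, removed = 31
After line 3 (pop 'z' missing, returns default 110): d = {'a': 30, 'c': 4}, y = 110

110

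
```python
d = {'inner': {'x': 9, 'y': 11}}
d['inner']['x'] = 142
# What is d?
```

After line 1: d = {'inner': {'x': 9, 'y': 11}}
After line 2 (inner x overwritten): d = {'inner': {'x': 142, 'y': 11}}

{'inner': {'x': 142, 'y': 11}}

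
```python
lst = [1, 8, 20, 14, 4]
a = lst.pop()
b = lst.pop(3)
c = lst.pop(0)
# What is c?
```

After line 1: lst = [1, 8, 20, 14, 4]
After line 2 (pop() -> a = 4): lst = [1, 8, 20, 14]
After line 3 (pop(3) -> b = 14): lst = [1, 8, 20]
After line 4 (pop(0) -> c = 1): lst = [8, 20]

1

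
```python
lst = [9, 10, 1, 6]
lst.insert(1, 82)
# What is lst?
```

[9, 82, 10, 1, 6]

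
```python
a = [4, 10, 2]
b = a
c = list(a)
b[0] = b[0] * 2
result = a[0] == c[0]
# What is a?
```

After line 1: a = [4, 10, 2]
After line 2 (b = a, alias): a = [4, 10, 2], b = [4, 10, 2]
After line 3 (c = list(a) is a copy, new object): c = [4, 10, 2]
After line 4 (b[0] = 4 * 2 = 8; mutates shared a/b): a = b = [8, 10, 2], c = [4, 10, 2]
After line 5 (a[0] = 8, c[0] = 4; result = False)

[8, 10, 2]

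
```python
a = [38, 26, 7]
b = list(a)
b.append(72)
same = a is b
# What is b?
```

After line 1: a = [38, 26, 7]
After line 2 (b = list(a) is a shallow copy, new object): a = [38, 26, 7], b = [38, 26, 7]
After line 3 (append only mutates b): a = [38, 26, 7], b = [38, 26, 7, 72]
After line 4 (same = a is b; different objects -> False): same = False

[38, 26, 7, 72]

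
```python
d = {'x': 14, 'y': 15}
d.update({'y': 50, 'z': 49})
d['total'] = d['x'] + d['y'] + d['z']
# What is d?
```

After line 1: d = {'x': 14, 'y': 15}
After line 2 (y overwritten, z added): d = {'x': 14, 'y': 50, 'z': 49}
After line 3 (total = 14 + 50 + 49 = 113): d = {'x': 14, 'y': 50, 'z': 49, 'total': 113}

{'x': 14, 'y': 50, 'z': 49, 'total': 113}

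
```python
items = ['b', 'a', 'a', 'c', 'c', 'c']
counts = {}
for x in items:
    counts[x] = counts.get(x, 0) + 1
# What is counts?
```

Initial: counts = {}, items = ['b', 'a', 'a', 'c', 'c', 'c']
See 'b': counts = {'b': 1}
See 'a': counts = {'b': 1, 'a': 1}
See 'a': counts = {'b': 1, 'a': 2}
See 'c': counts = {'b': 1, 'a': 2, 'c': 1}
See 'c': counts = {'b': 1, 'a': 2, 'c': 2}
See 'c': counts = {'b': 1, 'a': 2, 'c': 3}

{'b': 1, 'a': 2, 'c': 3}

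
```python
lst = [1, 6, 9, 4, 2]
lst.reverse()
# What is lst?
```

[2, 4, 9, 6, 1]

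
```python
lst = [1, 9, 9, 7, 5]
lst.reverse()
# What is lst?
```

[5, 7, 9, 9, 1]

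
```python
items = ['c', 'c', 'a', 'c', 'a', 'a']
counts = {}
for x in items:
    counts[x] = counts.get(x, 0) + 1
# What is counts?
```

Initial: counts = {}, items = ['c', 'c', 'a', 'c', 'a', 'a']
See 'c': counts = {'c': 1}
See 'c': counts = {'c': 2}
See 'a': counts = {'c': 2, 'a': 1}
See 'c': counts = {'c': 3, 'a': 1}
See 'a': counts = {'c': 3, 'a': 2}
See 'a': counts = {'c': 3, 'a': 3}

{'c': 3, 'a': 3}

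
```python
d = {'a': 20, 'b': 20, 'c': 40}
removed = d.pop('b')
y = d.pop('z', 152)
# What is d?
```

After line 1: d = {'a': 20, 'b': 20, 'c': 40}
After line 2 (pop 'b' returns 20): d = {'a': 20, 'c': 40}, removed = 20
After line 3 (pop 'z' missing, returns default 152): d = {'a': 20, 'c': 40}, y = 152

{'a': 20, 'c': 40}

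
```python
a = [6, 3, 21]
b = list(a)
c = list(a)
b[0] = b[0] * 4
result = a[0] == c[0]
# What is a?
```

After line 1: a = [6, 3, 21]
After line 2 (b = list(a), copy): a = [6, 3, 21], b = [6, 3, 21]
After line 3 (c = list(a) is a copy, new object): c = [6, 3, 21]
After line 4 (b[0] = 6 * 4 = 24; only b mutates (copy)): a = [6, 3, 21], b = [24, 3, 21], c = [6, 3, 21]
After line 5 (a[0] = 6, c[0] = 6; result = True)

[6, 3, 21]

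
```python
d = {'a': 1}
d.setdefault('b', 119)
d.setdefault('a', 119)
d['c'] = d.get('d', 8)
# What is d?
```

After line 1: d = {'a': 1}
After line 2 (setdefault adds 'b'=119): d = {'a': 1, 'b': 119}
After line 3 (setdefault 'a' no-op, already exists): d = {'a': 1, 'b': 119}
After line 4 (get('d', 8) returns default since 'd' not in d): d = {'a': 1, 'b': 119, 'c': 8}

{'a': 1, 'b': 119, 'c': 8}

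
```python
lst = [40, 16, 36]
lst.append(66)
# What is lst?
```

[40, 16, 36, 66]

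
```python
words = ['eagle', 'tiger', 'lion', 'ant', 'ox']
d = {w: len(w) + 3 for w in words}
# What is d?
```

{'eagle': 8, 'tiger': 8, 'lion': 7, 'ant': 6, 'ox': 5}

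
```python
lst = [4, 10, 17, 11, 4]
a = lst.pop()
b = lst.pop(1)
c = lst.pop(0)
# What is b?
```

After line 1: lst = [4, 10, 17, 11, 4]
After line 2 (pop() -> a = 4): lst = [4, 10, 17, 11]
After line 3 (pop(1) -> b = 10): lst = [4, 17, 11]
After line 4 (pop(0) -> c = 4): lst = [17, 11]

10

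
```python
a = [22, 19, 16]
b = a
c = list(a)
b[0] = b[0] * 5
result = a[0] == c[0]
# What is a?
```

After line 1: a = [22, 19, 16]
After line 2 (b = a, alias): a = [22, 19, 16], b = [22, 19, 16]
After line 3 (c = list(a) is a copy, new object): c = [22, 19, 16]
After line 4 (b[0] = 22 * 5 = 110; mutates shared a/b): a = b = [110, 19, 16], c = [22, 19, 16]
After line 5 (a[0] = 110, c[0] = 22; result = False)

[110, 19, 16]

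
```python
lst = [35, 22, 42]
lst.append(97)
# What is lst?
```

[35, 22, 42, 97]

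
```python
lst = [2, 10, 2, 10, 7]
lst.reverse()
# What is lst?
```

[7, 10, 2, 10, 2]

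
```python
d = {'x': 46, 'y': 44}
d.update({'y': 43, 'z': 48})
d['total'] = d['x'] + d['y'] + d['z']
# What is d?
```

After line 1: d = {'x': 46, 'y': 44}
After line 2 (y overwritten, z added): d = {'x': 46, 'y': 43, 'z': 48}
After line 3 (total = 46 + 43 + 48 = 137): d = {'x': 46, 'y': 43, 'z': 48, 'total': 137}

{'x': 46, 'y': 43, 'z': 48, 'total': 137}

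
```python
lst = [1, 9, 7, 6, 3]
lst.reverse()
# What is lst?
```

[3, 6, 7, 9, 1]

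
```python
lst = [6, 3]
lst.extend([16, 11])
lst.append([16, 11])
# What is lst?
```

After line 1: lst = [6, 3]
After line 2 (extend unpacks [16, 11]): lst = [6, 3, 16, 11]
After line 3 (append adds [16, 11] as single element): lst = [6, 3, 16, 11, [16, 11]]

[6, 3, 16, 11, [16, 11]]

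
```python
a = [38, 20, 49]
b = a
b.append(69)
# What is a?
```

After line 1: a = [38, 20, 49]
After line 2 (b = a is an alias, same object): a = [38, 20, 49], b = [38, 20, 49]
After line 3 (b.append mutates the shared list): a = [38, 20, 49, 69], b = [38, 20, 49, 69]

[38, 20, 49, 69]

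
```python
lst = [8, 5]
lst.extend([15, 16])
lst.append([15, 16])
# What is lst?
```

After line 1: lst = [8, 5]
After line 2 (extend unpacks [15, 16]): lst = [8, 5, 15, 16]
After line 3 (append adds [15, 16] as single element): lst = [8, 5, 15, 16, [15, 16]]

[8, 5, 15, 16, [15, 16]]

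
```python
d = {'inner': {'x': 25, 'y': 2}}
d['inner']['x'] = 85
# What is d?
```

After line 1: d = {'inner': {'x': 25, 'y': 2}}
After line 2 (inner x overwritten): d = {'inner': {'x': 85, 'y': 2}}

{'inner': {'x': 85, 'y': 2}}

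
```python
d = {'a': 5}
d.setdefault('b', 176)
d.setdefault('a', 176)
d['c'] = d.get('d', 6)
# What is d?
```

After line 1: d = {'a': 5}
After line 2 (setdefault adds 'b'=176): d = {'a': 5, 'b': 176}
After line 3 (setdefault 'a' no-op, already exists): d = {'a': 5, 'b': 176}
After line 4 (get('d', 6) returns default since 'd' not in d): d = {'a': 5, 'b': 176, 'c': 6}

{'a': 5, 'b': 176, 'c': 6}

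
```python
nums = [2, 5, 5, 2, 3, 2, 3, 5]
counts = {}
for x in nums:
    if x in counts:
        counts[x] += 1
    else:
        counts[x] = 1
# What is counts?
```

Initial: counts = {}, nums = [2, 5, 5, 2, 3, 2, 3, 5]
See 2: counts = {2: 1}
See 5: counts = {2: 1, 5: 1}
See 5: counts = {2: 1, 5: 2}
See 2: counts = {2: 2, 5: 2}
See 3: counts = {2: 2, 5: 2, 3: 1}
See 2: counts = {2: 3, 5: 2, 3: 1}
See 3: counts = {2: 3, 5: 2, 3: 2}
See 5: counts = {2: 3, 5: 3, 3: 2}

{2: 3, 5: 3, 3: 2}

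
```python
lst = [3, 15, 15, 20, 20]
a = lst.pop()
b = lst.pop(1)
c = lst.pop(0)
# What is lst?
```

After line 1: lst = [3, 15, 15, 20, 20]
After line 2 (pop() -> a = 20): lst = [3, 15, 15, 20]
After line 3 (pop(1) -> b = 15): lst = [3, 15, 20]
After line 4 (pop(0) -> c = 3): lst = [15, 20]

[15, 20]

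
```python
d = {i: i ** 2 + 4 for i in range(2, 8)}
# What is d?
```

{2: 8, 3: 13, 4: 20, 5: 29, 6: 40, 7: 53}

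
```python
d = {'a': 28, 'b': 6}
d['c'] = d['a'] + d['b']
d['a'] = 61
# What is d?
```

After line 1: d = {'a': 28, 'b': 6}
After line 2 (d['c'] = 28 + 6): d = {'a': 28, 'b': 6, 'c': 34}
After line 3: d = {'a': 61, 'b': 6, 'c': 34}

{'a': 61, 'b': 6, 'c': 34}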